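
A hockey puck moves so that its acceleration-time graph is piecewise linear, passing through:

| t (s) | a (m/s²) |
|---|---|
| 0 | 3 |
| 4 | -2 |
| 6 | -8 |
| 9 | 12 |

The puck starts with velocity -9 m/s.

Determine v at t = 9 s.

-11 m/s

Δv equals the area under the a-t graph; then v = v₀ + Δv.
0–4 s: ½(3 + -2)(4) = 2 m/s
4–6 s: ½(-2 + -8)(2) = -10 m/s
6–9 s: ½(-8 + 12)(3) = 6 m/s
Δv = -2 m/s, so v(9) = -9 + (-2) = -11 m/s.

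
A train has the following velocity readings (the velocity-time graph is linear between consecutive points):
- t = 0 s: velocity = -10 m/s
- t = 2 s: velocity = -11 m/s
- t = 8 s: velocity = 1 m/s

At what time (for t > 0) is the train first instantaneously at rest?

t = 7.5 s

v changes sign on 2–8 s (from -11 to 1); the graph is linear there, so v = 0 at t = 2 + (11)·(8 − 2)/(1 − -11) = 7.5 s.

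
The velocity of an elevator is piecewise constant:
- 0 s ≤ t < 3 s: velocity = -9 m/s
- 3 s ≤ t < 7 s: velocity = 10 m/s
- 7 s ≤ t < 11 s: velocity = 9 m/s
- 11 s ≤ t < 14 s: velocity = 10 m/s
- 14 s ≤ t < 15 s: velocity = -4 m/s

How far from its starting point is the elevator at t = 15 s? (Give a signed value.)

75 m

Net displacement equals the area under the velocity-time graph (areas below the axis count negative).
0–3 s: -9 × 3 = -27 m
3–7 s: 10 × 4 = 40 m
7–11 s: 9 × 4 = 36 m
11–14 s: 10 × 3 = 30 m
14–15 s: -4 × 1 = -4 m
Net displacement = 75 m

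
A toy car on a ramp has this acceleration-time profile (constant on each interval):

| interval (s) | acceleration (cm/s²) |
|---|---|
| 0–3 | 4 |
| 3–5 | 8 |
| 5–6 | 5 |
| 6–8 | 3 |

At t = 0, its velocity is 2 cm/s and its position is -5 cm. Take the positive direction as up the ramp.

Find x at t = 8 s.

On each constant-a segment, Δv = aΔt and Δx = v₀Δt + ½aΔt²; chain segment to segment.
0–3 s: v starts 2 cm/s; Δx = 2·3 + ½·4·3² = 24 cm; v ends 14 cm/s.
3–5 s: v starts 14 cm/s; Δx = 14·2 + ½·8·2² = 44 cm; v ends 30 cm/s.
5–6 s: v starts 30 cm/s; Δx = 30·1 + ½·5·1² = 32.5 cm; v ends 35 cm/s.
6–8 s: v starts 35 cm/s; Δx = 35·2 + ½·3·2² = 76 cm; v ends 41 cm/s.
x(8) = -5 + Σ Δx = 171.5 cm.

171.5 cm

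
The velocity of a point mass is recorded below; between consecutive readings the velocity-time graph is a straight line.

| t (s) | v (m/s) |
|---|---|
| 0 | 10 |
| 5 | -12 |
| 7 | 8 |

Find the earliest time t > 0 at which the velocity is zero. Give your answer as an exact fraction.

v changes sign on 0–5 s (from 10 to -12); the graph is linear there, so v = 0 at t = 0 + (-10)·(5 − 0)/(-12 − 10) = 25/11 s.

t = 25/11 s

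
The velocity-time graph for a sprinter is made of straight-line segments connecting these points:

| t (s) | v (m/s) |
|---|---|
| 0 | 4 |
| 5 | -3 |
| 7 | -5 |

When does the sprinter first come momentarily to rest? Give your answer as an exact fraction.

t = 20/7 s

v changes sign on 0–5 s (from 4 to -3); the graph is linear there, so v = 0 at t = 0 + (-4)·(5 − 0)/(-3 − 4) = 20/7 s.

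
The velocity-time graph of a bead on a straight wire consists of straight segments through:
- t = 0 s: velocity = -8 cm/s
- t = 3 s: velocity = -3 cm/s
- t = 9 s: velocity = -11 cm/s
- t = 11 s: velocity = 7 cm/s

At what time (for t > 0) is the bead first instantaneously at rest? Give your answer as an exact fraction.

t = 92/9 s

v changes sign on 9–11 s (from -11 to 7); the graph is linear there, so v = 0 at t = 9 + (11)·(11 − 9)/(7 − -11) = 92/9 s.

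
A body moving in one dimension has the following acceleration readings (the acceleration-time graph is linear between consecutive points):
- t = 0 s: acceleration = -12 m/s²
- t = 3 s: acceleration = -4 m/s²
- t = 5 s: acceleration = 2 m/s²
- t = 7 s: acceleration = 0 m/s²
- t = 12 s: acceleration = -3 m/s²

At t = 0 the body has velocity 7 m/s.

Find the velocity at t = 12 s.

-24.5 m/s

Δv equals the area under the a-t graph; then v = v₀ + Δv.
0–3 s: ½(-12 + -4)(3) = -24 m/s
3–5 s: ½(-4 + 2)(2) = -2 m/s
5–7 s: ½(2 + 0)(2) = 2 m/s
7–12 s: ½(0 + -3)(5) = -7.5 m/s
Δv = -31.5 m/s, so v(12) = 7 + (-31.5) = -24.5 m/s.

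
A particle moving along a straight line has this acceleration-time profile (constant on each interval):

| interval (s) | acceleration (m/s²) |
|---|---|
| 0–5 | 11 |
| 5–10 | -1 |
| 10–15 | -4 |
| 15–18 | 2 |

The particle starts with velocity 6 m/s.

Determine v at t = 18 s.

Δv equals the area under the a-t graph; then v = v₀ + Δv.
0–5 s: 11 × 5 = 55 m/s
5–10 s: -1 × 5 = -5 m/s
10–15 s: -4 × 5 = -20 m/s
15–18 s: 2 × 3 = 6 m/s
Δv = 36 m/s, so v(18) = 6 + (36) = 42 m/s.

42 m/s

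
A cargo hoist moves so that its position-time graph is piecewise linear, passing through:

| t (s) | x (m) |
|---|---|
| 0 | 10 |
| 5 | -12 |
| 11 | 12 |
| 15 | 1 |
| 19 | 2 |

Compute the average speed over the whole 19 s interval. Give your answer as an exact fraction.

Average speed = (total path length)/(elapsed time); on a piecewise-linear x-t graph the path length is Σ|Δx|.
0–5 s: |Δx| = |-12 − 10| = 22 m
5–11 s: |Δx| = |12 − -12| = 24 m
11–15 s: |Δx| = |1 − 12| = 11 m
15–19 s: |Δx| = |2 − 1| = 1 m
Total path = 58 m; average speed = 58/19 = 58/19 m/s.

58/19 m/s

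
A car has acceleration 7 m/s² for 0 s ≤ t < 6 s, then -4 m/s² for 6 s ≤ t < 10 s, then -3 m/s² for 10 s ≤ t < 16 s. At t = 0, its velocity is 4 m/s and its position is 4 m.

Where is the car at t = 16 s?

On each constant-a segment, Δv = aΔt and Δx = v₀Δt + ½aΔt²; chain segment to segment.
0–6 s: v starts 4 m/s; Δx = 4·6 + ½·7·6² = 150 m; v ends 46 m/s.
6–10 s: v starts 46 m/s; Δx = 46·4 + ½·-4·4² = 152 m; v ends 30 m/s.
10–16 s: v starts 30 m/s; Δx = 30·6 + ½·-3·6² = 126 m; v ends 12 m/s.
x(16) = 4 + Σ Δx = 432 m.

432 m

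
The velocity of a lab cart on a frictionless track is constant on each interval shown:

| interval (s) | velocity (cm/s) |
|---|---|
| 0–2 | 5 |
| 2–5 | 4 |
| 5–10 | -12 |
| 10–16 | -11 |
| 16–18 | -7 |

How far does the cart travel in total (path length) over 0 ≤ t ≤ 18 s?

Distance (not displacement) is the total path length: add the absolute areas under v-t.
0–2 s: |5| × 2 = 10 cm
2–5 s: |4| × 3 = 12 cm
5–10 s: |-12| × 5 = 60 cm
10–16 s: |-11| × 6 = 66 cm
16–18 s: |-7| × 2 = 14 cm
Total distance = 162 cm

162 cm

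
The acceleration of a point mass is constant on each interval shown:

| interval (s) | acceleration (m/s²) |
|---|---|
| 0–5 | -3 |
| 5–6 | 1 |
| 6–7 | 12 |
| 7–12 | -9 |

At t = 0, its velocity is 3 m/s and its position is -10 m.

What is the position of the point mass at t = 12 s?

On each constant-a segment, Δv = aΔt and Δx = v₀Δt + ½aΔt²; chain segment to segment.
0–5 s: v starts 3 m/s; Δx = 3·5 + ½·-3·5² = -22.5 m; v ends -12 m/s.
5–6 s: v starts -12 m/s; Δx = -12·1 + ½·1·1² = -11.5 m; v ends -11 m/s.
6–7 s: v starts -11 m/s; Δx = -11·1 + ½·12·1² = -5 m; v ends 1 m/s.
7–12 s: v starts 1 m/s; Δx = 1·5 + ½·-9·5² = -107.5 m; v ends -44 m/s.
x(12) = -10 + Σ Δx = -156.5 m.

-156.5 m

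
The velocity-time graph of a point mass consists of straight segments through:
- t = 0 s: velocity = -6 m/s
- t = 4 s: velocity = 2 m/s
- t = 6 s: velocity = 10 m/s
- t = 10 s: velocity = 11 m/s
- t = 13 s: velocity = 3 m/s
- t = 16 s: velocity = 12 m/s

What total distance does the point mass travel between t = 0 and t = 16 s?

107.5 m

Total distance travelled is ∫|v| dt — sum the magnitudes of each area piece.
0–4 s: v = 0 at t = 3 s; triangle areas 9 + 1 = 10 m
4–6 s: |½(2 + 10)(2)| = 12 m
6–10 s: |½(10 + 11)(4)| = 42 m
10–13 s: |½(11 + 3)(3)| = 21 m
13–16 s: |½(3 + 12)(3)| = 22.5 m
Total distance = 107.5 m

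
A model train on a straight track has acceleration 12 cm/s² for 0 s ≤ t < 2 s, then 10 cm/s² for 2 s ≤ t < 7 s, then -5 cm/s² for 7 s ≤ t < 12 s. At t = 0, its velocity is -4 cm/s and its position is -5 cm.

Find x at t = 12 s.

On each constant-a segment, Δv = aΔt and Δx = v₀Δt + ½aΔt²; chain segment to segment.
0–2 s: v starts -4 cm/s; Δx = -4·2 + ½·12·2² = 16 cm; v ends 20 cm/s.
2–7 s: v starts 20 cm/s; Δx = 20·5 + ½·10·5² = 225 cm; v ends 70 cm/s.
7–12 s: v starts 70 cm/s; Δx = 70·5 + ½·-5·5² = 287.5 cm; v ends 45 cm/s.
x(12) = -5 + Σ Δx = 523.5 cm.

523.5 cm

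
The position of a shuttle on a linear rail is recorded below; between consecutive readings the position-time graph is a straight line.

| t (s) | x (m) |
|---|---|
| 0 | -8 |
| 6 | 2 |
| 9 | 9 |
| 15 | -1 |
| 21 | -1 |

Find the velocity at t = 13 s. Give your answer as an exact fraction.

-5/3 m/s

Velocity is the slope of the x-t graph on 9–15 s: (-1 − 9)/(15 − 9) = -5/3 m/s.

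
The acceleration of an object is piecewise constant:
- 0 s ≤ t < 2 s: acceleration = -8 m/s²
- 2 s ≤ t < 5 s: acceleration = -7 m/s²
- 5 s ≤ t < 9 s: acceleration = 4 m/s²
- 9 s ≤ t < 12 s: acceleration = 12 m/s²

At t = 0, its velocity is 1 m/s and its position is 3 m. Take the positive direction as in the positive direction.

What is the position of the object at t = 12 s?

On each constant-a segment, Δv = aΔt and Δx = v₀Δt + ½aΔt²; chain segment to segment.
0–2 s: v starts 1 m/s; Δx = 1·2 + ½·-8·2² = -14 m; v ends -15 m/s.
2–5 s: v starts -15 m/s; Δx = -15·3 + ½·-7·3² = -76.5 m; v ends -36 m/s.
5–9 s: v starts -36 m/s; Δx = -36·4 + ½·4·4² = -112 m; v ends -20 m/s.
9–12 s: v starts -20 m/s; Δx = -20·3 + ½·12·3² = -6 m; v ends 16 m/s.
x(12) = 3 + Σ Δx = -205.5 m.

-205.5 m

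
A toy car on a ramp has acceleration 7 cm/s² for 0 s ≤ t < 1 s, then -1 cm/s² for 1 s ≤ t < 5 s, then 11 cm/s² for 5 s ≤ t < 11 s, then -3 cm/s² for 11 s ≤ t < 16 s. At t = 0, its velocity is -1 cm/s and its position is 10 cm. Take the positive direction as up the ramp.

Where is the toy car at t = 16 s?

541 cm

On each constant-a segment, Δv = aΔt and Δx = v₀Δt + ½aΔt²; chain segment to segment.
0–1 s: v starts -1 cm/s; Δx = -1·1 + ½·7·1² = 2.5 cm; v ends 6 cm/s.
1–5 s: v starts 6 cm/s; Δx = 6·4 + ½·-1·4² = 16 cm; v ends 2 cm/s.
5–11 s: v starts 2 cm/s; Δx = 2·6 + ½·11·6² = 210 cm; v ends 68 cm/s.
11–16 s: v starts 68 cm/s; Δx = 68·5 + ½·-3·5² = 302.5 cm; v ends 53 cm/s.
x(16) = 10 + Σ Δx = 541 cm.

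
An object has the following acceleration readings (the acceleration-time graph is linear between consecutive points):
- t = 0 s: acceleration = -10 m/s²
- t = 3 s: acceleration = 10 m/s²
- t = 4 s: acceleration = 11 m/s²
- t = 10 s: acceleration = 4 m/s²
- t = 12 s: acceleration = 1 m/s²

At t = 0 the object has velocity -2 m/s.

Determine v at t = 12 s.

58.5 m/s

Δv equals the area under the a-t graph; then v = v₀ + Δv.
0–3 s: ½(-10 + 10)(3) = 0 m/s
3–4 s: ½(10 + 11)(1) = 10.5 m/s
4–10 s: ½(11 + 4)(6) = 45 m/s
10–12 s: ½(4 + 1)(2) = 5 m/s
Δv = 60.5 m/s, so v(12) = -2 + (60.5) = 58.5 m/s.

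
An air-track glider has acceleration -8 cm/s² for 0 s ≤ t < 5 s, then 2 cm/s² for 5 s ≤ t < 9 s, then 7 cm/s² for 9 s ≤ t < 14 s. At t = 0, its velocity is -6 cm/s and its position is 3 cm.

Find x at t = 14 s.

-397.5 cm

On each constant-a segment, Δv = aΔt and Δx = v₀Δt + ½aΔt²; chain segment to segment.
0–5 s: v starts -6 cm/s; Δx = -6·5 + ½·-8·5² = -130 cm; v ends -46 cm/s.
5–9 s: v starts -46 cm/s; Δx = -46·4 + ½·2·4² = -168 cm; v ends -38 cm/s.
9–14 s: v starts -38 cm/s; Δx = -38·5 + ½·7·5² = -102.5 cm; v ends -3 cm/s.
x(14) = 3 + Σ Δx = -397.5 cm.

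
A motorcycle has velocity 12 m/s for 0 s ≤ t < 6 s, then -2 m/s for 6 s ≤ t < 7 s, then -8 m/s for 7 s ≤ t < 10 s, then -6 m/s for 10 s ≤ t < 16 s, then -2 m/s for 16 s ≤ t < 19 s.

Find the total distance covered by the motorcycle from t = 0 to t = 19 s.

Total distance travelled is ∫|v| dt — sum the magnitudes of each area piece.
0–6 s: |12| × 6 = 72 m
6–7 s: |-2| × 1 = 2 m
7–10 s: |-8| × 3 = 24 m
10–16 s: |-6| × 6 = 36 m
16–19 s: |-2| × 3 = 6 m
Total distance = 140 m

140 m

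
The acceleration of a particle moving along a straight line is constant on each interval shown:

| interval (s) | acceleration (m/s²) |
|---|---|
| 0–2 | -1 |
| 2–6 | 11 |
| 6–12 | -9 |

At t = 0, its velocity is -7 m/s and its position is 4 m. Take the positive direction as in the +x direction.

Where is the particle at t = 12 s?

On each constant-a segment, Δv = aΔt and Δx = v₀Δt + ½aΔt²; chain segment to segment.
0–2 s: v starts -7 m/s; Δx = -7·2 + ½·-1·2² = -16 m; v ends -9 m/s.
2–6 s: v starts -9 m/s; Δx = -9·4 + ½·11·4² = 52 m; v ends 35 m/s.
6–12 s: v starts 35 m/s; Δx = 35·6 + ½·-9·6² = 48 m; v ends -19 m/s.
x(12) = 4 + Σ Δx = 88 m.

88 m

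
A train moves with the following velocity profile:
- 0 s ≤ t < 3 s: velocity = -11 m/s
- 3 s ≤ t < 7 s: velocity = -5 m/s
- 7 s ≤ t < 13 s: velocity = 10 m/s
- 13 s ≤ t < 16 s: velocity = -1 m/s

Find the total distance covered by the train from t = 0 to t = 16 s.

116 m

Total distance travelled is ∫|v| dt — sum the magnitudes of each area piece.
0–3 s: |-11| × 3 = 33 m
3–7 s: |-5| × 4 = 20 m
7–13 s: |10| × 6 = 60 m
13–16 s: |-1| × 3 = 3 m
Total distance = 116 m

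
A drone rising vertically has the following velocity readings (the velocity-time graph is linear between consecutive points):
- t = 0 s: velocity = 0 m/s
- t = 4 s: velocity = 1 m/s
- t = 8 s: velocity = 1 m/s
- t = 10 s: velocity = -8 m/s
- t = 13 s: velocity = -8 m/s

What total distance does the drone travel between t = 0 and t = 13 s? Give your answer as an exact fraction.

335/9 m

Total distance travelled is ∫|v| dt — sum the magnitudes of each area piece.
0–4 s: |½(0 + 1)(4)| = 2 m
4–8 s: |1| × 4 = 4 m
8–10 s: v = 0 at t = 74/9 s; triangle areas 1/9 + 64/9 = 65/9 m
10–13 s: |-8| × 3 = 24 m
Total distance = 335/9 m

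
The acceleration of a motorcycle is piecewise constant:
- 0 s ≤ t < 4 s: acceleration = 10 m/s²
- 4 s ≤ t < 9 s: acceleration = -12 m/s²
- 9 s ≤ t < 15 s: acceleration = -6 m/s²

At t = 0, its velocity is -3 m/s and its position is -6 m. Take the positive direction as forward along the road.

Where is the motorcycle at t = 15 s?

On each constant-a segment, Δv = aΔt and Δx = v₀Δt + ½aΔt²; chain segment to segment.
0–4 s: v starts -3 m/s; Δx = -3·4 + ½·10·4² = 68 m; v ends 37 m/s.
4–9 s: v starts 37 m/s; Δx = 37·5 + ½·-12·5² = 35 m; v ends -23 m/s.
9–15 s: v starts -23 m/s; Δx = -23·6 + ½·-6·6² = -246 m; v ends -59 m/s.
x(15) = -6 + Σ Δx = -149 m.

-149 m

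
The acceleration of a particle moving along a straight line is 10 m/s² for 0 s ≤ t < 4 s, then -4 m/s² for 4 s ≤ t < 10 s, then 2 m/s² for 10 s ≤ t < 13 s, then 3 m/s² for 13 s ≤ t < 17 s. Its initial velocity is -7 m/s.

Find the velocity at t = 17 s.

27 m/s

Δv equals the area under the a-t graph; then v = v₀ + Δv.
0–4 s: 10 × 4 = 40 m/s
4–10 s: -4 × 6 = -24 m/s
10–13 s: 2 × 3 = 6 m/s
13–17 s: 3 × 4 = 12 m/s
Δv = 34 m/s, so v(17) = -7 + (34) = 27 m/s.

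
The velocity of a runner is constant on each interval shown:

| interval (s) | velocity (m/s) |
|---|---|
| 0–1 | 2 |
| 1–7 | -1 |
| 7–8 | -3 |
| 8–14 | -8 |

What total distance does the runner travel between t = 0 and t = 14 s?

Distance (not displacement) is the total path length: add the absolute areas under v-t.
0–1 s: |2| × 1 = 2 m
1–7 s: |-1| × 6 = 6 m
7–8 s: |-3| × 1 = 3 m
8–14 s: |-8| × 6 = 48 m
Total distance = 59 m

59 m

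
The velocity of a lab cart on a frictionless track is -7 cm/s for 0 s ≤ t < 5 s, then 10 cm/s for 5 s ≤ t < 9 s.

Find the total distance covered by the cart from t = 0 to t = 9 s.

75 cm

Total distance travelled is ∫|v| dt — sum the magnitudes of each area piece.
0–5 s: |-7| × 5 = 35 cm
5–9 s: |10| × 4 = 40 cm
Total distance = 75 cm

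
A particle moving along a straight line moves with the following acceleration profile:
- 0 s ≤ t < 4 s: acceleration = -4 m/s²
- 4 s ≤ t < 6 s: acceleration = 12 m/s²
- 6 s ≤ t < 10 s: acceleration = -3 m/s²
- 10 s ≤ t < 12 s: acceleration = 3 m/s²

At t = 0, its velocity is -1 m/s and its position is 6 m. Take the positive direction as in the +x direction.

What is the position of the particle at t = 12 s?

On each constant-a segment, Δv = aΔt and Δx = v₀Δt + ½aΔt²; chain segment to segment.
0–4 s: v starts -1 m/s; Δx = -1·4 + ½·-4·4² = -36 m; v ends -17 m/s.
4–6 s: v starts -17 m/s; Δx = -17·2 + ½·12·2² = -10 m; v ends 7 m/s.
6–10 s: v starts 7 m/s; Δx = 7·4 + ½·-3·4² = 4 m; v ends -5 m/s.
10–12 s: v starts -5 m/s; Δx = -5·2 + ½·3·2² = -4 m; v ends 1 m/s.
x(12) = 6 + Σ Δx = -40 m.

-40 m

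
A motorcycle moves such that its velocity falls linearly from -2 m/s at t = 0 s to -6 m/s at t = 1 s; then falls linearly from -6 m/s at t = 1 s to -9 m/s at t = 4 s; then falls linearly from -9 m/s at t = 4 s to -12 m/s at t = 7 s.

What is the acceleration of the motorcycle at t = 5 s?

-1 m/s²

Acceleration is the slope of the v-t graph on 4–7 s: (-12 − -9)/(7 − 4) = -1 m/s².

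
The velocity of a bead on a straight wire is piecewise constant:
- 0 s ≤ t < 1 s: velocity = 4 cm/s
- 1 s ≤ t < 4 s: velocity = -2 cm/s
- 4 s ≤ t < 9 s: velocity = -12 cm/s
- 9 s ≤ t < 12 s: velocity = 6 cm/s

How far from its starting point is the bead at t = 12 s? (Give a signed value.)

-44 cm

Displacement is the signed area under the v-t curve.
0–1 s: 4 × 1 = 4 cm
1–4 s: -2 × 3 = -6 cm
4–9 s: -12 × 5 = -60 cm
9–12 s: 6 × 3 = 18 cm
Net displacement = -44 cm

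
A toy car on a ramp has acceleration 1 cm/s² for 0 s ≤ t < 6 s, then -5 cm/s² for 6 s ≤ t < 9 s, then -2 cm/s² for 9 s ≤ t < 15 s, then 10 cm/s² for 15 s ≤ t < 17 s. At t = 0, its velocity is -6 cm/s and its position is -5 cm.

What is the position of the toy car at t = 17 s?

On each constant-a segment, Δv = aΔt and Δx = v₀Δt + ½aΔt²; chain segment to segment.
0–6 s: v starts -6 cm/s; Δx = -6·6 + ½·1·6² = -18 cm; v ends 0 cm/s.
6–9 s: v starts 0 cm/s; Δx = 0·3 + ½·-5·3² = -22.5 cm; v ends -15 cm/s.
9–15 s: v starts -15 cm/s; Δx = -15·6 + ½·-2·6² = -126 cm; v ends -27 cm/s.
15–17 s: v starts -27 cm/s; Δx = -27·2 + ½·10·2² = -34 cm; v ends -7 cm/s.
x(17) = -5 + Σ Δx = -205.5 cm.

-205.5 cm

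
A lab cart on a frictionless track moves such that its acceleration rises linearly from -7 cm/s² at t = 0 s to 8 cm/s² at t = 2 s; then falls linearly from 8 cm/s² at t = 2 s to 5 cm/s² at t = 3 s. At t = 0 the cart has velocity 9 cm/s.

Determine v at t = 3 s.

16.5 cm/s

Δv equals the area under the a-t graph; then v = v₀ + Δv.
0–2 s: ½(-7 + 8)(2) = 1 cm/s
2–3 s: ½(8 + 5)(1) = 6.5 cm/s
Δv = 7.5 cm/s, so v(3) = 9 + (7.5) = 16.5 cm/s.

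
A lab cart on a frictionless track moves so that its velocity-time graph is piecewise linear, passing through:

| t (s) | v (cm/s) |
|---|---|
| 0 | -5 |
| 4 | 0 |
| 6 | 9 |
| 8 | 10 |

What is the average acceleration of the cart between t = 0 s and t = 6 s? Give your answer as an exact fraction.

Average acceleration = Δv/Δt = (9 − -5)/(6 − 0) = 7/3 cm/s².

7/3 cm/s²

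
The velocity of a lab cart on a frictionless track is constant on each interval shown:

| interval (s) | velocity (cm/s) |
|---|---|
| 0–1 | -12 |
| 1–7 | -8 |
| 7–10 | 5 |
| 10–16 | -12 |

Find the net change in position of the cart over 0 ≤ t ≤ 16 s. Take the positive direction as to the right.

-117 cm

Displacement is the signed area under the v-t curve.
0–1 s: -12 × 1 = -12 cm
1–7 s: -8 × 6 = -48 cm
7–10 s: 5 × 3 = 15 cm
10–16 s: -12 × 6 = -72 cm
Net displacement = -117 cm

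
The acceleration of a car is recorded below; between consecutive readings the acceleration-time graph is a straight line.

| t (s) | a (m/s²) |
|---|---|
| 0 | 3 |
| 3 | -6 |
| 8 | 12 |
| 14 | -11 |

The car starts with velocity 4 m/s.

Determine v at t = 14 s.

Δv equals the area under the a-t graph; then v = v₀ + Δv.
0–3 s: ½(3 + -6)(3) = -4.5 m/s
3–8 s: ½(-6 + 12)(5) = 15 m/s
8–14 s: ½(12 + -11)(6) = 3 m/s
Δv = 13.5 m/s, so v(14) = 4 + (13.5) = 17.5 m/s.

17.5 m/s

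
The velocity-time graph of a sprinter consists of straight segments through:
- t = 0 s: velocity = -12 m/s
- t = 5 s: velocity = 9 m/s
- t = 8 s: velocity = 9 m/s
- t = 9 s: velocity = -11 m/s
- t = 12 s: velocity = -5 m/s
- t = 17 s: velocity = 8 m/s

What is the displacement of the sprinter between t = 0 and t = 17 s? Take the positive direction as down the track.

2 m

Net displacement equals the area under the velocity-time graph (areas below the axis count negative).
0–5 s: ½(-12 + 9)(5) = -7.5 m
5–8 s: 9 × 3 = 27 m
8–9 s: ½(9 + -11)(1) = -1 m
9–12 s: ½(-11 + -5)(3) = -24 m
12–17 s: ½(-5 + 8)(5) = 7.5 m
Net displacement = 2 m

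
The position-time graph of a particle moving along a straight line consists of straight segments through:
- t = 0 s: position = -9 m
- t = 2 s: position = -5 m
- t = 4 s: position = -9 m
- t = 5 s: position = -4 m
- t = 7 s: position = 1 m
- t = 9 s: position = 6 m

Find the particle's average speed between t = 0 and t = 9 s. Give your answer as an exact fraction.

Average speed = (total path length)/(elapsed time); on a piecewise-linear x-t graph the path length is Σ|Δx|.
0–2 s: |Δx| = |-5 − -9| = 4 m
2–4 s: |Δx| = |-9 − -5| = 4 m
4–5 s: |Δx| = |-4 − -9| = 5 m
5–7 s: |Δx| = |1 − -4| = 5 m
7–9 s: |Δx| = |6 − 1| = 5 m
Total path = 23 m; average speed = 23/9 = 23/9 m/s.

23/9 m/s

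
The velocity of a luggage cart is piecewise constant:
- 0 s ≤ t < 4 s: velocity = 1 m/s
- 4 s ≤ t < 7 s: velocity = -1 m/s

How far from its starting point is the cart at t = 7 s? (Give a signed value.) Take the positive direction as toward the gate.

1 m

Net displacement equals the area under the velocity-time graph (areas below the axis count negative).
0–4 s: 1 × 4 = 4 m
4–7 s: -1 × 3 = -3 m
Net displacement = 1 m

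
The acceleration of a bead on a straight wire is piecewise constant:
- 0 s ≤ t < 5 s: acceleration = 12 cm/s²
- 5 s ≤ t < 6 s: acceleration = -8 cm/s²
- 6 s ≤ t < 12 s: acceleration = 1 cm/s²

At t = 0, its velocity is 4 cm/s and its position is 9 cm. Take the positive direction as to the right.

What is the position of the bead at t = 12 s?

On each constant-a segment, Δv = aΔt and Δx = v₀Δt + ½aΔt²; chain segment to segment.
0–5 s: v starts 4 cm/s; Δx = 4·5 + ½·12·5² = 170 cm; v ends 64 cm/s.
5–6 s: v starts 64 cm/s; Δx = 64·1 + ½·-8·1² = 60 cm; v ends 56 cm/s.
6–12 s: v starts 56 cm/s; Δx = 56·6 + ½·1·6² = 354 cm; v ends 62 cm/s.
x(12) = 9 + Σ Δx = 593 cm.

593 cm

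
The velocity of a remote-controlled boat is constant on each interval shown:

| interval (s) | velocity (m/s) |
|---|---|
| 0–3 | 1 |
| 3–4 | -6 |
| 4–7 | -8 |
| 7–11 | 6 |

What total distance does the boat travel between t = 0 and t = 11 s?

Distance (not displacement) is the total path length: add the absolute areas under v-t.
0–3 s: |1| × 3 = 3 m
3–4 s: |-6| × 1 = 6 m
4–7 s: |-8| × 3 = 24 m
7–11 s: |6| × 4 = 24 m
Total distance = 57 m

57 m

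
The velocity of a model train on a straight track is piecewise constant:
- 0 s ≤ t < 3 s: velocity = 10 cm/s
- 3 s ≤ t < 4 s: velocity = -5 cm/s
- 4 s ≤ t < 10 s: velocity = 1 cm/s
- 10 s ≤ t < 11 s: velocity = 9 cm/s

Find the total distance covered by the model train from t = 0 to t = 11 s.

50 cm

Distance (not displacement) is the total path length: add the absolute areas under v-t.
0–3 s: |10| × 3 = 30 cm
3–4 s: |-5| × 1 = 5 cm
4–10 s: |1| × 6 = 6 cm
10–11 s: |9| × 1 = 9 cm
Total distance = 50 cm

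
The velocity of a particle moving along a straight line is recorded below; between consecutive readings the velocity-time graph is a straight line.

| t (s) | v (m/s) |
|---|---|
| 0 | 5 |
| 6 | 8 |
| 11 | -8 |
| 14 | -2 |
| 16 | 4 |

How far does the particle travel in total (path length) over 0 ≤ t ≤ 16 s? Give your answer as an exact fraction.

232/3 m

Total distance travelled is ∫|v| dt — sum the magnitudes of each area piece.
0–6 s: |½(5 + 8)(6)| = 39 m
6–11 s: v = 0 at t = 8.5 s; triangle areas 10 + 10 = 20 m
11–14 s: |½(-8 + -2)(3)| = 15 m
14–16 s: v = 0 at t = 44/3 s; triangle areas 2/3 + 8/3 = 10/3 m
Total distance = 232/3 m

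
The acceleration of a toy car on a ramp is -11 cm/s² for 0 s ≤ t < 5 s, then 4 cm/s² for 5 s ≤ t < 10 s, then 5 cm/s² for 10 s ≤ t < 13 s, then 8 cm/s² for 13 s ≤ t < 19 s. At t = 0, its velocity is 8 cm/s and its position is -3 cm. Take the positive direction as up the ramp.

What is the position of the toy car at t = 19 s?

On each constant-a segment, Δv = aΔt and Δx = v₀Δt + ½aΔt²; chain segment to segment.
0–5 s: v starts 8 cm/s; Δx = 8·5 + ½·-11·5² = -97.5 cm; v ends -47 cm/s.
5–10 s: v starts -47 cm/s; Δx = -47·5 + ½·4·5² = -185 cm; v ends -27 cm/s.
10–13 s: v starts -27 cm/s; Δx = -27·3 + ½·5·3² = -58.5 cm; v ends -12 cm/s.
13–19 s: v starts -12 cm/s; Δx = -12·6 + ½·8·6² = 72 cm; v ends 36 cm/s.
x(19) = -3 + Σ Δx = -272 cm.

-272 cm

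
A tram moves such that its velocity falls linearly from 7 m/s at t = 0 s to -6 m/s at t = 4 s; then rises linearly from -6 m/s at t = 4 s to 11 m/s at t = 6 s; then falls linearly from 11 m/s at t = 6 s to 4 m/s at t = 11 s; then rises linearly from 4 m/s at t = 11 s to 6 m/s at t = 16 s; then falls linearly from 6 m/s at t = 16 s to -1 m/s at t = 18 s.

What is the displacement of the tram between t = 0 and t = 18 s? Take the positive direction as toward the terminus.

Displacement is the signed area under the v-t curve.
0–4 s: ½(7 + -6)(4) = 2 m
4–6 s: ½(-6 + 11)(2) = 5 m
6–11 s: ½(11 + 4)(5) = 37.5 m
11–16 s: ½(4 + 6)(5) = 25 m
16–18 s: ½(6 + -1)(2) = 5 m
Net displacement = 74.5 m

74.5 m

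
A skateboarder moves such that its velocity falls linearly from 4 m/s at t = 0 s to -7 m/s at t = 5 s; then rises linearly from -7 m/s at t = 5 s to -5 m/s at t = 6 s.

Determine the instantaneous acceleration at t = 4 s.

Acceleration is the slope of the v-t graph on 0–5 s: (-7 − 4)/(5 − 0) = -2.2 m/s².

-2.2 m/s²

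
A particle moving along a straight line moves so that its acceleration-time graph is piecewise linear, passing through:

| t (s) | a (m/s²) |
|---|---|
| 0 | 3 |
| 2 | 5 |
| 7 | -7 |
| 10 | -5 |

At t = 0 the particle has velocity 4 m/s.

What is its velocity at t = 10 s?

Δv equals the area under the a-t graph; then v = v₀ + Δv.
0–2 s: ½(3 + 5)(2) = 8 m/s
2–7 s: ½(5 + -7)(5) = -5 m/s
7–10 s: ½(-7 + -5)(3) = -18 m/s
Δv = -15 m/s, so v(10) = 4 + (-15) = -11 m/s.

-11 m/s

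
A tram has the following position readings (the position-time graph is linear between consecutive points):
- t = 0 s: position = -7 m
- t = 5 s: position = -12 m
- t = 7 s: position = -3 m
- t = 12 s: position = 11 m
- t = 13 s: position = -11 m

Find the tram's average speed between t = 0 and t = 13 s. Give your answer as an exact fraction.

50/13 m/s

Average speed = (total path length)/(elapsed time); on a piecewise-linear x-t graph the path length is Σ|Δx|.
0–5 s: |Δx| = |-12 − -7| = 5 m
5–7 s: |Δx| = |-3 − -12| = 9 m
7–12 s: |Δx| = |11 − -3| = 14 m
12–13 s: |Δx| = |-11 − 11| = 22 m
Total path = 50 m; average speed = 50/13 = 50/13 m/s.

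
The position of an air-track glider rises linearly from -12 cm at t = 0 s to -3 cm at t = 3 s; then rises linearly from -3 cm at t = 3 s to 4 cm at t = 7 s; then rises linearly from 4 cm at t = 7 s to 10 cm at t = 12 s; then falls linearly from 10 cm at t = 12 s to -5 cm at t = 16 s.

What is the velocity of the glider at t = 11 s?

1.2 cm/s

Velocity is the slope of the x-t graph on 7–12 s: (10 − 4)/(12 − 7) = 1.2 cm/s.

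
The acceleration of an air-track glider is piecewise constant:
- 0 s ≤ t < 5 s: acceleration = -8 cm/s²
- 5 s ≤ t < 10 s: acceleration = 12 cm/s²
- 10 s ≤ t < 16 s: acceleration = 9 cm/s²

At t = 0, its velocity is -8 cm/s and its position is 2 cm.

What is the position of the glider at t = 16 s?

On each constant-a segment, Δv = aΔt and Δx = v₀Δt + ½aΔt²; chain segment to segment.
0–5 s: v starts -8 cm/s; Δx = -8·5 + ½·-8·5² = -140 cm; v ends -48 cm/s.
5–10 s: v starts -48 cm/s; Δx = -48·5 + ½·12·5² = -90 cm; v ends 12 cm/s.
10–16 s: v starts 12 cm/s; Δx = 12·6 + ½·9·6² = 234 cm; v ends 66 cm/s.
x(16) = 2 + Σ Δx = 6 cm.

6 cm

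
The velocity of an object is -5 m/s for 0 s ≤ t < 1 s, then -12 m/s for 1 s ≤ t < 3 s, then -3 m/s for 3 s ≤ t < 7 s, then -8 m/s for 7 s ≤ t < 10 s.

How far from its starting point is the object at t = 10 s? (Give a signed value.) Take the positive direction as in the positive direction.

-65 m

Net displacement equals the area under the velocity-time graph (areas below the axis count negative).
0–1 s: -5 × 1 = -5 m
1–3 s: -12 × 2 = -24 m
3–7 s: -3 × 4 = -12 m
7–10 s: -8 × 3 = -24 m
Net displacement = -65 m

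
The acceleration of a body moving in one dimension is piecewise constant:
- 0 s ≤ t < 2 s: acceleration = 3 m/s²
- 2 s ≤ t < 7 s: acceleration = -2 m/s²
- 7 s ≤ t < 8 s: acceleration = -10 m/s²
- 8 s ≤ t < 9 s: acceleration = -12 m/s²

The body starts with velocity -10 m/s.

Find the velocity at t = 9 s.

Δv equals the area under the a-t graph; then v = v₀ + Δv.
0–2 s: 3 × 2 = 6 m/s
2–7 s: -2 × 5 = -10 m/s
7–8 s: -10 × 1 = -10 m/s
8–9 s: -12 × 1 = -12 m/s
Δv = -26 m/s, so v(9) = -10 + (-26) = -36 m/s.

-36 m/s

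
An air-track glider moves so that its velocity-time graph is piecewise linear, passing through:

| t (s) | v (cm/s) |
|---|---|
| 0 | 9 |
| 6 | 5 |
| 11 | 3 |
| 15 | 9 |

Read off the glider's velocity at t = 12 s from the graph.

On 11–15 s the graph is linear from 3 to 9 cm/s: v(12) = 3 + (9 − 3)·(12 − 11)/(15 − 11) = 4.5 cm/s.

4.5 cm/s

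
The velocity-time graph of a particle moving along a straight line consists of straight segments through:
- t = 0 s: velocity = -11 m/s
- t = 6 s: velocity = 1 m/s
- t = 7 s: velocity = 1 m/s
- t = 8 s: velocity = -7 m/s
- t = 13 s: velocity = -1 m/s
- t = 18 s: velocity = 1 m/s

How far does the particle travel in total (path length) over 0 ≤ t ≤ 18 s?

Total distance travelled is ∫|v| dt — sum the magnitudes of each area piece.
0–6 s: v = 0 at t = 5.5 s; triangle areas 30.25 + 0.25 = 30.5 m
6–7 s: |1| × 1 = 1 m
7–8 s: v = 0 at t = 7.125 s; triangle areas 0.0625 + 3.0625 = 3.125 m
8–13 s: |½(-7 + -1)(5)| = 20 m
13–18 s: v = 0 at t = 15.5 s; triangle areas 1.25 + 1.25 = 2.5 m
Total distance = 57.125 m

57.125 m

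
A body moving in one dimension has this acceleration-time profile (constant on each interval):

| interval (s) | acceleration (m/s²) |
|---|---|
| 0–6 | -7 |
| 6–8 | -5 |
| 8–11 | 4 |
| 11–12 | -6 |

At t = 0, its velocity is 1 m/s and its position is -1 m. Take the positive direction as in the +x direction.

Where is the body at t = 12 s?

On each constant-a segment, Δv = aΔt and Δx = v₀Δt + ½aΔt²; chain segment to segment.
0–6 s: v starts 1 m/s; Δx = 1·6 + ½·-7·6² = -120 m; v ends -41 m/s.
6–8 s: v starts -41 m/s; Δx = -41·2 + ½·-5·2² = -92 m; v ends -51 m/s.
8–11 s: v starts -51 m/s; Δx = -51·3 + ½·4·3² = -135 m; v ends -39 m/s.
11–12 s: v starts -39 m/s; Δx = -39·1 + ½·-6·1² = -42 m; v ends -45 m/s.
x(12) = -1 + Σ Δx = -390 m.

-390 m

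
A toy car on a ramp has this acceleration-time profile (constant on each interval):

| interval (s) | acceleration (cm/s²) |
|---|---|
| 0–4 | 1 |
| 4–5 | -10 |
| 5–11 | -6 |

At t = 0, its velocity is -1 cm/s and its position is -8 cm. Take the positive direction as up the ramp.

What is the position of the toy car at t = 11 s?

On each constant-a segment, Δv = aΔt and Δx = v₀Δt + ½aΔt²; chain segment to segment.
0–4 s: v starts -1 cm/s; Δx = -1·4 + ½·1·4² = 4 cm; v ends 3 cm/s.
4–5 s: v starts 3 cm/s; Δx = 3·1 + ½·-10·1² = -2 cm; v ends -7 cm/s.
5–11 s: v starts -7 cm/s; Δx = -7·6 + ½·-6·6² = -150 cm; v ends -43 cm/s.
x(11) = -8 + Σ Δx = -156 cm.

-156 cm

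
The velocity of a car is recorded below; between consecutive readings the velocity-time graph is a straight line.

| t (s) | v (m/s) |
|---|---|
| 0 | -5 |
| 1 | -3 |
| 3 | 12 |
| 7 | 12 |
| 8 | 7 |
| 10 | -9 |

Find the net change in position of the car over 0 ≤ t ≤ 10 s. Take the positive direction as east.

Net displacement equals the area under the velocity-time graph (areas below the axis count negative).
0–1 s: ½(-5 + -3)(1) = -4 m
1–3 s: ½(-3 + 12)(2) = 9 m
3–7 s: 12 × 4 = 48 m
7–8 s: ½(12 + 7)(1) = 9.5 m
8–10 s: ½(7 + -9)(2) = -2 m
Net displacement = 60.5 m

60.5 m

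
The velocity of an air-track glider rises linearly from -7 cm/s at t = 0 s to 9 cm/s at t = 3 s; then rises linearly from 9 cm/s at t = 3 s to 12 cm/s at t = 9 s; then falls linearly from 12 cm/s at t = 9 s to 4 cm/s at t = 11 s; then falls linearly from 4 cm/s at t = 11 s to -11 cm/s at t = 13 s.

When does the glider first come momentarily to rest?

t = 1.3125 s

v changes sign on 0–3 s (from -7 to 9); the graph is linear there, so v = 0 at t = 0 + (7)·(3 − 0)/(9 − -7) = 1.3125 s.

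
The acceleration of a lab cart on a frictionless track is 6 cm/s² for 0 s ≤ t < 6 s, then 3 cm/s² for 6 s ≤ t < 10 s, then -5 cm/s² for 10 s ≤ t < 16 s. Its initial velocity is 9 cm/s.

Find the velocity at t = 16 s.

27 cm/s

Δv equals the area under the a-t graph; then v = v₀ + Δv.
0–6 s: 6 × 6 = 36 cm/s
6–10 s: 3 × 4 = 12 cm/s
10–16 s: -5 × 6 = -30 cm/s
Δv = 18 cm/s, so v(16) = 9 + (18) = 27 cm/s.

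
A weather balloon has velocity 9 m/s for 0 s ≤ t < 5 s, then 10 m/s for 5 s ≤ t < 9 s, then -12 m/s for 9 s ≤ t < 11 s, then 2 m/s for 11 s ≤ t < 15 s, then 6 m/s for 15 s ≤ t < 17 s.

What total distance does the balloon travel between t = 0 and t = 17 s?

129 m

Distance (not displacement) is the total path length: add the absolute areas under v-t.
0–5 s: |9| × 5 = 45 m
5–9 s: |10| × 4 = 40 m
9–11 s: |-12| × 2 = 24 m
11–15 s: |2| × 4 = 8 m
15–17 s: |6| × 2 = 12 m
Total distance = 129 m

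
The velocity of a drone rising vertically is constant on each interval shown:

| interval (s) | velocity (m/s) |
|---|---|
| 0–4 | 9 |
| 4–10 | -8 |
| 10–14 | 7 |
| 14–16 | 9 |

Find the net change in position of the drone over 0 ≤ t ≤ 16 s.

34 m

Net displacement equals the area under the velocity-time graph (areas below the axis count negative).
0–4 s: 9 × 4 = 36 m
4–10 s: -8 × 6 = -48 m
10–14 s: 7 × 4 = 28 m
14–16 s: 9 × 2 = 18 m
Net displacement = 34 m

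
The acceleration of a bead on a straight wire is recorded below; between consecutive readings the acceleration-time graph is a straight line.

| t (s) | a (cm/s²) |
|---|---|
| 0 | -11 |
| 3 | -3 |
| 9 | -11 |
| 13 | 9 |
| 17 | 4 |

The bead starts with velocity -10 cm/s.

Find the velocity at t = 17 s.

Δv equals the area under the a-t graph; then v = v₀ + Δv.
0–3 s: ½(-11 + -3)(3) = -21 cm/s
3–9 s: ½(-3 + -11)(6) = -42 cm/s
9–13 s: ½(-11 + 9)(4) = -4 cm/s
13–17 s: ½(9 + 4)(4) = 26 cm/s
Δv = -41 cm/s, so v(17) = -10 + (-41) = -51 cm/s.

-51 cm/s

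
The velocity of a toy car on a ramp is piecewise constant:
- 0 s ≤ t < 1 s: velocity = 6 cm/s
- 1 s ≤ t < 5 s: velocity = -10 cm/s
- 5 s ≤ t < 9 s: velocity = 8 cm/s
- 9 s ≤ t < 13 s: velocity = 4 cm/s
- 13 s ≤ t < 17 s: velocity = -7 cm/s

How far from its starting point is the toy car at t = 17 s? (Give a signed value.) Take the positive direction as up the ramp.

-14 cm

Net displacement equals the area under the velocity-time graph (areas below the axis count negative).
0–1 s: 6 × 1 = 6 cm
1–5 s: -10 × 4 = -40 cm
5–9 s: 8 × 4 = 32 cm
9–13 s: 4 × 4 = 16 cm
13–17 s: -7 × 4 = -28 cm
Net displacement = -14 cm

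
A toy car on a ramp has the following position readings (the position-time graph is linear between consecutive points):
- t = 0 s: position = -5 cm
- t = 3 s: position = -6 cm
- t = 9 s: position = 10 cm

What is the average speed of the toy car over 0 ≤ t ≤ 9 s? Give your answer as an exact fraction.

Average speed = (total path length)/(elapsed time); on a piecewise-linear x-t graph the path length is Σ|Δx|.
0–3 s: |Δx| = |-6 − -5| = 1 cm
3–9 s: |Δx| = |10 − -6| = 16 cm
Total path = 17 cm; average speed = 17/9 = 17/9 cm/s.

17/9 cm/s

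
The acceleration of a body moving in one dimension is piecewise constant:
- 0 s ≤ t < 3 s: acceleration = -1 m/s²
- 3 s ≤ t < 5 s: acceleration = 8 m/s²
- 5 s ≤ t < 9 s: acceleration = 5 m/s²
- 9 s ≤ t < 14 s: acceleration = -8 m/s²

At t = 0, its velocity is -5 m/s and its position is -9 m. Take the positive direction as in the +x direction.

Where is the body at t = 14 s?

On each constant-a segment, Δv = aΔt and Δx = v₀Δt + ½aΔt²; chain segment to segment.
0–3 s: v starts -5 m/s; Δx = -5·3 + ½·-1·3² = -19.5 m; v ends -8 m/s.
3–5 s: v starts -8 m/s; Δx = -8·2 + ½·8·2² = 0 m; v ends 8 m/s.
5–9 s: v starts 8 m/s; Δx = 8·4 + ½·5·4² = 72 m; v ends 28 m/s.
9–14 s: v starts 28 m/s; Δx = 28·5 + ½·-8·5² = 40 m; v ends -12 m/s.
x(14) = -9 + Σ Δx = 83.5 m.

83.5 m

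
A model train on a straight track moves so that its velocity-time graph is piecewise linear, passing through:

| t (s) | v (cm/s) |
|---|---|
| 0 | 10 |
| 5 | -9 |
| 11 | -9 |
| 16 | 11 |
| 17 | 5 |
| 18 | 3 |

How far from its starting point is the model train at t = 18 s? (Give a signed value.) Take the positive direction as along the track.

Displacement is the signed area under the v-t curve.
0–5 s: ½(10 + -9)(5) = 2.5 cm
5–11 s: -9 × 6 = -54 cm
11–16 s: ½(-9 + 11)(5) = 5 cm
16–17 s: ½(11 + 5)(1) = 8 cm
17–18 s: ½(5 + 3)(1) = 4 cm
Net displacement = -34.5 cm

-34.5 cm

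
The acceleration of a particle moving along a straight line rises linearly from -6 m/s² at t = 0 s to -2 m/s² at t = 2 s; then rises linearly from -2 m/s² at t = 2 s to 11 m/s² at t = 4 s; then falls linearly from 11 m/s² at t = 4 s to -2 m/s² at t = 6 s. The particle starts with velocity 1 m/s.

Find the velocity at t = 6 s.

11 m/s

Δv equals the area under the a-t graph; then v = v₀ + Δv.
0–2 s: ½(-6 + -2)(2) = -8 m/s
2–4 s: ½(-2 + 11)(2) = 9 m/s
4–6 s: ½(11 + -2)(2) = 9 m/s
Δv = 10 m/s, so v(6) = 1 + (10) = 11 m/s.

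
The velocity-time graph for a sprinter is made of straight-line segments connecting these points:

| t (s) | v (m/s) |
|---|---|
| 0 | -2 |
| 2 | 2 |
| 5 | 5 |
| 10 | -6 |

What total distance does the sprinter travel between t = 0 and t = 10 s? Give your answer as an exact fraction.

Distance (not displacement) is the total path length: add the absolute areas under v-t.
0–2 s: v = 0 at t = 1 s; triangle areas 1 + 1 = 2 m
2–5 s: |½(2 + 5)(3)| = 10.5 m
5–10 s: v = 0 at t = 80/11 s; triangle areas 125/22 + 90/11 = 305/22 m
Total distance = 290/11 m

290/11 m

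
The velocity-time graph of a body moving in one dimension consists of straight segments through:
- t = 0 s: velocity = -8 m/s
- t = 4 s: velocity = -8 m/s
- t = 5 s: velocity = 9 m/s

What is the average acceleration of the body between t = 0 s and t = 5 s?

Average acceleration = Δv/Δt = (9 − -8)/(5 − 0) = 3.4 m/s².

3.4 m/s²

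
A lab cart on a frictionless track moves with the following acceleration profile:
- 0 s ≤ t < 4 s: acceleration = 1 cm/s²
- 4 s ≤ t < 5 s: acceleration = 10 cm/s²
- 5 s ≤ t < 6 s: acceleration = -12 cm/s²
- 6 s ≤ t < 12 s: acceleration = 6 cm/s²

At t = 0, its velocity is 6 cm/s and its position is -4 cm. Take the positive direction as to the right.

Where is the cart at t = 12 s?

213 cm

On each constant-a segment, Δv = aΔt and Δx = v₀Δt + ½aΔt²; chain segment to segment.
0–4 s: v starts 6 cm/s; Δx = 6·4 + ½·1·4² = 32 cm; v ends 10 cm/s.
4–5 s: v starts 10 cm/s; Δx = 10·1 + ½·10·1² = 15 cm; v ends 20 cm/s.
5–6 s: v starts 20 cm/s; Δx = 20·1 + ½·-12·1² = 14 cm; v ends 8 cm/s.
6–12 s: v starts 8 cm/s; Δx = 8·6 + ½·6·6² = 156 cm; v ends 44 cm/s.
x(12) = -4 + Σ Δx = 213 cm.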